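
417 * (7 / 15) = 973 / 5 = 194.60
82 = 82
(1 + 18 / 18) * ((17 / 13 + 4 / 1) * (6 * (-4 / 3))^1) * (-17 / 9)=6256 / 39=160.41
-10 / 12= -5 / 6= -0.83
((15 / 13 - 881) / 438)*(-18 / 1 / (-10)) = -17157 / 4745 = -3.62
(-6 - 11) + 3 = -14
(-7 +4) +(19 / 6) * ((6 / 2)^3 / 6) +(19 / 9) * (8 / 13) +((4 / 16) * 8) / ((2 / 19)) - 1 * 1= 14297 / 468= 30.55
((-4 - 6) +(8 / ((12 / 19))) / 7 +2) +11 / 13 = -1459 / 273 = -5.34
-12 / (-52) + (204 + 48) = 3279 / 13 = 252.23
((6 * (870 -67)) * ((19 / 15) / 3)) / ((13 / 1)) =156.48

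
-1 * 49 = -49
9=9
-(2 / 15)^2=-4 / 225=-0.02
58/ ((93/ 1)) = 58/ 93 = 0.62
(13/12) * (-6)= -13/2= -6.50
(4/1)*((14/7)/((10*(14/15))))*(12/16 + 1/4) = 6/7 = 0.86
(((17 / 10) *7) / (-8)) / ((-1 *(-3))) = -119 / 240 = -0.50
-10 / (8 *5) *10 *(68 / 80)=-2.12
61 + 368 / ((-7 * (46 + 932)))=208619 / 3423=60.95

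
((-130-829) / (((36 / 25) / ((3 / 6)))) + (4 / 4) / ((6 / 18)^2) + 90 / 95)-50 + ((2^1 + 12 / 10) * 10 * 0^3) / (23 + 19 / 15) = -510317 / 1368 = -373.04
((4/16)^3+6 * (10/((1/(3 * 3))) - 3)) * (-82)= -42805.28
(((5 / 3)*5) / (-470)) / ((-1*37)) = 5 / 10434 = 0.00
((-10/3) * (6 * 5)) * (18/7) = -1800/7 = -257.14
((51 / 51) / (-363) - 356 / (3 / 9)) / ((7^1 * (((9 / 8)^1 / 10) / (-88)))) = 248118400 / 2079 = 119345.07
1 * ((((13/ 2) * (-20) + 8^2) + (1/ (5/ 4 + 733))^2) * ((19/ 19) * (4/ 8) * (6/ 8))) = -284656969/ 11501292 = -24.75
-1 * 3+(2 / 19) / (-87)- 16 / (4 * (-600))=-247499 / 82650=-2.99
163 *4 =652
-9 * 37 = -333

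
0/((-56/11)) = 0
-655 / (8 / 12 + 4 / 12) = -655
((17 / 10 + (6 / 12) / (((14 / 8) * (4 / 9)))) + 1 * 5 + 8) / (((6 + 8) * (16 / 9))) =4833 / 7840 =0.62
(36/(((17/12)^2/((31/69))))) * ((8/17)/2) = 214272/112999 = 1.90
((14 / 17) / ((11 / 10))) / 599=140 / 112013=0.00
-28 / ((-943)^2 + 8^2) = -28 / 889313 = -0.00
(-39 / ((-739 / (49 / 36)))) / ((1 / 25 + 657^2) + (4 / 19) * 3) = 302575 / 1818237911592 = 0.00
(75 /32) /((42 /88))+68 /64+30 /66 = 7919 /1232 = 6.43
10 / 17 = 0.59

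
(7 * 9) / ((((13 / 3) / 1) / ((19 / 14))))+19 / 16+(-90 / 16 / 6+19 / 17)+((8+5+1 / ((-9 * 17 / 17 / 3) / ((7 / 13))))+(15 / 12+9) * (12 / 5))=58.52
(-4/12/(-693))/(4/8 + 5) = 2/22869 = 0.00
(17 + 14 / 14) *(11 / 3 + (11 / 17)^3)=348216 / 4913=70.88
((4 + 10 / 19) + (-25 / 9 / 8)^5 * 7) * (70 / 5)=1155728617589 / 18381717504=62.87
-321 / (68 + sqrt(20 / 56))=-101864 / 21577 + 107* sqrt(70) / 21577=-4.68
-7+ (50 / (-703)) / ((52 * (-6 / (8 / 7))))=-1343383 / 191919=-7.00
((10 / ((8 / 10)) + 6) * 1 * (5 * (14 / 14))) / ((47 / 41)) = 7585 / 94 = 80.69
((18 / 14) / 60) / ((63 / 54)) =9 / 490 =0.02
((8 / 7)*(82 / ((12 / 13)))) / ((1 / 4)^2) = 34112 / 21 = 1624.38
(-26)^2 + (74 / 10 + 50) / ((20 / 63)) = 856.81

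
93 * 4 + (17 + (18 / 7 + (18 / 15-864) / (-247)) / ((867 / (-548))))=56606041 / 146965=385.17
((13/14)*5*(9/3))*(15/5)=585/14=41.79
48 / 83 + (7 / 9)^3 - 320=-19298779 / 60507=-318.95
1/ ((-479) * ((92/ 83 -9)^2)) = -6889/ 205502975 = -0.00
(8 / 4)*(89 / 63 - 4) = -326 / 63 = -5.17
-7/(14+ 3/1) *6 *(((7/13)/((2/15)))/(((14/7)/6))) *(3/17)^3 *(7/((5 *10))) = -250047/10857730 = -0.02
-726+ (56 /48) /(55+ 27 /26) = -3173255 /4371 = -725.98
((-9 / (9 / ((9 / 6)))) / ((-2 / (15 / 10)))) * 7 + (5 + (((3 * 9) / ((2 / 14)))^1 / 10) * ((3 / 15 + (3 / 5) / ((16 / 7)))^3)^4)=8848876807689103766668109 / 687194767360000000000000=12.88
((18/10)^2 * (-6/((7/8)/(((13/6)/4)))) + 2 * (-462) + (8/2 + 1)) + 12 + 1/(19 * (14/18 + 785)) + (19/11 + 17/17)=-237010488563/258658400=-916.31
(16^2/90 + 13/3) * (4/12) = 323/135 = 2.39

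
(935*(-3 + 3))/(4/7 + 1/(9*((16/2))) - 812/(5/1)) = 0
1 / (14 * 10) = 1 / 140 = 0.01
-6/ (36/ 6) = -1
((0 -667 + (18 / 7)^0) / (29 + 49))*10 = -1110 / 13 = -85.38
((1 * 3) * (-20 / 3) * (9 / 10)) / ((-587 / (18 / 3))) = 108 / 587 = 0.18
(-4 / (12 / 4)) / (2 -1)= -4 / 3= -1.33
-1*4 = -4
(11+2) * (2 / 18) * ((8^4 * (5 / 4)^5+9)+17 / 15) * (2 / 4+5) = 13417118 / 135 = 99386.06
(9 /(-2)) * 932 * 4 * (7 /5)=-23486.40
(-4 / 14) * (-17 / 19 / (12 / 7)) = 17 / 114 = 0.15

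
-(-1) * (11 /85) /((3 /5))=11 /51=0.22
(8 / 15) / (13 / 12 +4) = 32 / 305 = 0.10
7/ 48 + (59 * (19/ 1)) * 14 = 753319/ 48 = 15694.15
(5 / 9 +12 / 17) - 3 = -266 / 153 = -1.74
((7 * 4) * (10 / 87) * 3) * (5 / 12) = 350 / 87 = 4.02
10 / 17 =0.59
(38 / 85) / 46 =19 / 1955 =0.01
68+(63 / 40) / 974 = 2649343 / 38960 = 68.00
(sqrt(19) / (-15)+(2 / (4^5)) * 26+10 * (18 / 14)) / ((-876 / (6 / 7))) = -23131 / 1831424+sqrt(19) / 15330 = -0.01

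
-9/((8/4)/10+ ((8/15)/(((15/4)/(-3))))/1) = 675/17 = 39.71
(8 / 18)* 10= 40 / 9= 4.44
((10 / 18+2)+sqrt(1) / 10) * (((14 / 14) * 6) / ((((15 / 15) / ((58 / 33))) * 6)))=6931 / 1485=4.67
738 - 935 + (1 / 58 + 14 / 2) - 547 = -42745 / 58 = -736.98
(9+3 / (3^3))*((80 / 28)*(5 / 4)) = 2050 / 63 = 32.54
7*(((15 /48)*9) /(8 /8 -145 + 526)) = 315 /6112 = 0.05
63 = 63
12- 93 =-81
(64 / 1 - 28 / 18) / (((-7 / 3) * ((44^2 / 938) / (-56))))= 263578 / 363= 726.11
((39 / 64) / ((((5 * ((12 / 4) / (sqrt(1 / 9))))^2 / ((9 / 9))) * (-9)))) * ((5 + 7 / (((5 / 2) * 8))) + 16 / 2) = -0.00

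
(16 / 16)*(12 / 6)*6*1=12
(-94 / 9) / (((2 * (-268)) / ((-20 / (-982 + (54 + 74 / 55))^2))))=-0.00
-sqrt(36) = -6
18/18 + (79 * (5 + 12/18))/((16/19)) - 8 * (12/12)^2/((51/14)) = 144271/272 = 530.41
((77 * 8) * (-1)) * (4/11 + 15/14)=-884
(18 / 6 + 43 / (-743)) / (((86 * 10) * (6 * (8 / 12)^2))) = 3279 / 2555920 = 0.00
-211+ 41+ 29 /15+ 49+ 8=-1666 /15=-111.07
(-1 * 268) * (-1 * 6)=1608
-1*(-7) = 7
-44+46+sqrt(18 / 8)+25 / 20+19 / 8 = 57 / 8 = 7.12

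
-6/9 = -2/3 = -0.67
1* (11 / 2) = 11 / 2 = 5.50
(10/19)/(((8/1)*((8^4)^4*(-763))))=-5/16322170949497520128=-0.00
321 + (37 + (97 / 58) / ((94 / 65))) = 1958121 / 5452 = 359.16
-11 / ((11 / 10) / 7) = -70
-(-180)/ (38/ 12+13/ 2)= 540/ 29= 18.62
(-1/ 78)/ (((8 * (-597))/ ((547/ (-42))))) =-547/ 15646176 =-0.00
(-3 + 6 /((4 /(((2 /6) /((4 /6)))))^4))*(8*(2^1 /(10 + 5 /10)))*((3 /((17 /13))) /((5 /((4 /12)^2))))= -26611 /114240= -0.23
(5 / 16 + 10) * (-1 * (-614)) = 6331.88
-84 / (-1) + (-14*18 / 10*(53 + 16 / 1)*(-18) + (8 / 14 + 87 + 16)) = 1102009 / 35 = 31485.97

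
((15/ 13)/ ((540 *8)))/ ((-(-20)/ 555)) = 37/ 4992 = 0.01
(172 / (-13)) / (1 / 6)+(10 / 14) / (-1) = -7289 / 91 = -80.10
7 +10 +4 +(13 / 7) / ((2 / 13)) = 463 / 14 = 33.07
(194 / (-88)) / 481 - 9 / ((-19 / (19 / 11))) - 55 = -1146801 / 21164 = -54.19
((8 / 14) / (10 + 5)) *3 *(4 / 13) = 16 / 455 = 0.04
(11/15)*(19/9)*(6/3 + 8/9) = 5434/1215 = 4.47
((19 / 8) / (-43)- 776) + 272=-173395 / 344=-504.06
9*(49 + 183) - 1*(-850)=2938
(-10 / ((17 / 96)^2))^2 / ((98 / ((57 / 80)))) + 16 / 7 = 3035151472 / 4092529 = 741.63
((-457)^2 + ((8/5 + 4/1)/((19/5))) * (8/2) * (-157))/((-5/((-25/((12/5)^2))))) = 164606125/912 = 180489.17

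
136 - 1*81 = 55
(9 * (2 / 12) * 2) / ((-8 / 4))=-3 / 2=-1.50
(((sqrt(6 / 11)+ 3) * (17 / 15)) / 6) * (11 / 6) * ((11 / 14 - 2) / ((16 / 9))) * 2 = -3179 / 2240 - 289 * sqrt(66) / 6720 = -1.77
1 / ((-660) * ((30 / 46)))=-23 / 9900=-0.00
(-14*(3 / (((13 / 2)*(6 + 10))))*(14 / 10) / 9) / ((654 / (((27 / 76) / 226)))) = -147 / 973535680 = -0.00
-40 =-40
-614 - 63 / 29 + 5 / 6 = -107069 / 174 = -615.34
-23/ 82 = -0.28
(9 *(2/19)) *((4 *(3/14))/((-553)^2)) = 108/40672597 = 0.00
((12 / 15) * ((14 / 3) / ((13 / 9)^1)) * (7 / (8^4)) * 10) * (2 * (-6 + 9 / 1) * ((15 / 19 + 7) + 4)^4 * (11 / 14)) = 6815305728 / 1694173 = 4022.79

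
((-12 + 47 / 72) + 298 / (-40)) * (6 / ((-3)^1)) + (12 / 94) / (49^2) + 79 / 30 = 817126207 / 20312460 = 40.23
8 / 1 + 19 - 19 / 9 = 224 / 9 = 24.89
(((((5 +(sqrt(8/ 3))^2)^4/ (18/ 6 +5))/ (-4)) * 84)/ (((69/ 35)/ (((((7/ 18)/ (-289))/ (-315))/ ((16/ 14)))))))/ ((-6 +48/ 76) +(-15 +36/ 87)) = 2299477831/ 2668536109440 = 0.00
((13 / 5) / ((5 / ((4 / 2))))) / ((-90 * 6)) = -13 / 6750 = -0.00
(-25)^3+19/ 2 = -31231/ 2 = -15615.50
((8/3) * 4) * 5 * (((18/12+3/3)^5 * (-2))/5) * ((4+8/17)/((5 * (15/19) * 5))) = -72200/153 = -471.90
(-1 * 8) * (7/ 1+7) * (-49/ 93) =5488/ 93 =59.01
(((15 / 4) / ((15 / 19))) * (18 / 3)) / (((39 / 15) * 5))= 57 / 26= 2.19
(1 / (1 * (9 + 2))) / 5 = 1 / 55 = 0.02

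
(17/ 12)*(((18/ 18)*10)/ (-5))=-17/ 6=-2.83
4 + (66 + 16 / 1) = 86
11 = 11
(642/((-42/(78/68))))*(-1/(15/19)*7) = 26429/170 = 155.46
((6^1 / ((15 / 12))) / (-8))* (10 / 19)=-6 / 19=-0.32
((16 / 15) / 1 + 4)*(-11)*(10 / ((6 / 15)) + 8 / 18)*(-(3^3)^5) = 101741190804 / 5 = 20348238160.80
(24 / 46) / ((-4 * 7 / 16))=-48 / 161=-0.30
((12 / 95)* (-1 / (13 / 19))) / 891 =-4 / 19305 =-0.00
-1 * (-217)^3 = 10218313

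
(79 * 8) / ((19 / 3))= 1896 / 19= 99.79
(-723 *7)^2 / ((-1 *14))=-3659103 / 2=-1829551.50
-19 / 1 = -19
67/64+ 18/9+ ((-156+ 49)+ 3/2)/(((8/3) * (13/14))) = -32913/832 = -39.56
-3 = -3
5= 5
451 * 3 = 1353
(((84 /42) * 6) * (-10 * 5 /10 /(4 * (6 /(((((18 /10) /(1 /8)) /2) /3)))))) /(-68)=3 /34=0.09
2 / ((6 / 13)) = 13 / 3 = 4.33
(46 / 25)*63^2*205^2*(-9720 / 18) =-165729722760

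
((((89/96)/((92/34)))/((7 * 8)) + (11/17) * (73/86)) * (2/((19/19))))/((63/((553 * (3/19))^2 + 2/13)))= 134.42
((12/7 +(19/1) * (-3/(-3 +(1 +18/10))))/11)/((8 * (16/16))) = 2007/616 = 3.26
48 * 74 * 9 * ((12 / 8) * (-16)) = -767232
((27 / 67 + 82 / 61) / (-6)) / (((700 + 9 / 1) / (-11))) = 78551 / 17386098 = 0.00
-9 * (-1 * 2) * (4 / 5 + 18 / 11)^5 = 777672061632 / 503284375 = 1545.19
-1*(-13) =13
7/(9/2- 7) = -2.80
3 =3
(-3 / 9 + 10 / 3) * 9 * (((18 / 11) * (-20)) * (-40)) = 388800 / 11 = 35345.45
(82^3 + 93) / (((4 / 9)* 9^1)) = 551461 / 4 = 137865.25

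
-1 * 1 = -1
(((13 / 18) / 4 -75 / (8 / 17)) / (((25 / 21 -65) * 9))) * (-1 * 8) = -40117 / 18090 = -2.22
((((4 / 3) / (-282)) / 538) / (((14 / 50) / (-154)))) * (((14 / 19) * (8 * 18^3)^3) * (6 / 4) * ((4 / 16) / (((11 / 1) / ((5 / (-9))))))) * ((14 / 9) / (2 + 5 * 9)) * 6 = -15359376162816000 / 11290199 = -1360416779.44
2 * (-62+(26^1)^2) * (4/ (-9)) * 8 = -39296/ 9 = -4366.22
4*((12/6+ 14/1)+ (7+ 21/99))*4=12256/33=371.39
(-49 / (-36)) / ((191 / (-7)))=-0.05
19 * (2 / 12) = 19 / 6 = 3.17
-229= -229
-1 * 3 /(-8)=3 /8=0.38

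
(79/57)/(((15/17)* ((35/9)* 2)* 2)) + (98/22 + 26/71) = 51123383/10387300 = 4.92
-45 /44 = -1.02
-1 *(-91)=91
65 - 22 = 43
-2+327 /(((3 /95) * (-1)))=-10357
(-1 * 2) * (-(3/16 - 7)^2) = 11881/128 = 92.82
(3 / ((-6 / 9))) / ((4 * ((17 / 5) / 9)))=-405 / 136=-2.98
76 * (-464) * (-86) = 3032704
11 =11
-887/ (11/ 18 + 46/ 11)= -175626/ 949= -185.06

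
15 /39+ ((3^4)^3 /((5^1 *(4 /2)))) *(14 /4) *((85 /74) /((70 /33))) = 3875814013 /38480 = 100722.82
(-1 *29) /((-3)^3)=29 /27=1.07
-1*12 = -12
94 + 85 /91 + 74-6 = 14827 /91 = 162.93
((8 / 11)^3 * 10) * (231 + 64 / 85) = 20171776 / 22627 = 891.49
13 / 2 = 6.50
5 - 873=-868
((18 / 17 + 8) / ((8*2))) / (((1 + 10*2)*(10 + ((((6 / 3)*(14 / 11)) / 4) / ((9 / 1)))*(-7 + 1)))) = 121 / 42976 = 0.00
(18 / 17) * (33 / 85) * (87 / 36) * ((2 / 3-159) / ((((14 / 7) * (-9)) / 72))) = 181830 / 289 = 629.17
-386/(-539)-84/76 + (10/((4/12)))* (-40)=-12293185/10241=-1200.39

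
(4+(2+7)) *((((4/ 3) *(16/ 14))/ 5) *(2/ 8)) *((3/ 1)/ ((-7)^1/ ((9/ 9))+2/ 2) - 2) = -52/ 21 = -2.48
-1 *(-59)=59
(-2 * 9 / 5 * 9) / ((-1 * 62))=81 / 155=0.52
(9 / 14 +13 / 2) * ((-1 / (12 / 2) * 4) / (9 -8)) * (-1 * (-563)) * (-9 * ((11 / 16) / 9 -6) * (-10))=60029875 / 42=1429282.74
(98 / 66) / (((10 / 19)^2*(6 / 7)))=123823 / 19800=6.25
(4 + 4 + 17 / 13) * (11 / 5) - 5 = 1006 / 65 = 15.48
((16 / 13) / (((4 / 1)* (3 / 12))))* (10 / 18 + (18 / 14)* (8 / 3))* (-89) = -357424 / 819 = -436.42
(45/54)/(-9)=-0.09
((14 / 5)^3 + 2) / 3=998 / 125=7.98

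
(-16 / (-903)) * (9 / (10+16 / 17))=136 / 9331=0.01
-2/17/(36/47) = -47/306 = -0.15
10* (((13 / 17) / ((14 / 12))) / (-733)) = -780 / 87227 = -0.01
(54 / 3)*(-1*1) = -18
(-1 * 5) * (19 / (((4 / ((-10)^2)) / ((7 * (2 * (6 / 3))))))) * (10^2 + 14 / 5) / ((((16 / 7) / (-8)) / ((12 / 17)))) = 287120400 / 17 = 16889435.29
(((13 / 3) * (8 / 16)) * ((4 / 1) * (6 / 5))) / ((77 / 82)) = 11.08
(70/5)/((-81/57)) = -9.85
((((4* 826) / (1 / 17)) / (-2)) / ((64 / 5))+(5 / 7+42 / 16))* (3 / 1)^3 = -6624747 / 112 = -59149.53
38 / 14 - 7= -4.29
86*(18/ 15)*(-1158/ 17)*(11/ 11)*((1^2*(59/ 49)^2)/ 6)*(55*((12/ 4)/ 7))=-11439972324/ 285719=-40039.24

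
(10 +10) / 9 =20 / 9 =2.22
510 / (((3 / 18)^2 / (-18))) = -330480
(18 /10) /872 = 9 /4360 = 0.00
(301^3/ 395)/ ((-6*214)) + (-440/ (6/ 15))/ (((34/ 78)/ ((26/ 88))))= -6892111817/ 8622060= -799.36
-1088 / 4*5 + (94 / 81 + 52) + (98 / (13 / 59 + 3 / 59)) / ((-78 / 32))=-1532216 / 1053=-1455.10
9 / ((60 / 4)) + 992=4963 / 5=992.60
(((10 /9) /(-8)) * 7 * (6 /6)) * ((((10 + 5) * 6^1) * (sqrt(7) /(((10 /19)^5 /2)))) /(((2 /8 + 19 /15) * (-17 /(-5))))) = -2223.24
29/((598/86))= 1247/299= 4.17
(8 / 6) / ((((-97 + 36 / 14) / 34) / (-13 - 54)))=63784 / 1983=32.17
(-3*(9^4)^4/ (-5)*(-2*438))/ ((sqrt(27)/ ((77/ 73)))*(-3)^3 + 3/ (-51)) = -245417703557955903425682/ 75783520985 + 320384843887653056730558186*sqrt(3)/ 75783520985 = 7319235140772473.85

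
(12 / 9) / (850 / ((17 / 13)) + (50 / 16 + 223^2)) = 0.00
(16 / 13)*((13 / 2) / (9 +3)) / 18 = 1 / 27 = 0.04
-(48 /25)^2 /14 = -1152 /4375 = -0.26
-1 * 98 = -98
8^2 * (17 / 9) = 1088 / 9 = 120.89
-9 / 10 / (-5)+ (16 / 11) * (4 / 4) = 899 / 550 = 1.63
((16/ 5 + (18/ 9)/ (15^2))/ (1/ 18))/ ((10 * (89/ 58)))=41876/ 11125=3.76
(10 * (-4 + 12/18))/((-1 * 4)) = 25/3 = 8.33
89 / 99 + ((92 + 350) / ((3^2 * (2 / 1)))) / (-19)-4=-8264 / 1881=-4.39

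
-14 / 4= -7 / 2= -3.50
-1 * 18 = -18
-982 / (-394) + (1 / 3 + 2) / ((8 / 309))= 145965 / 1576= 92.62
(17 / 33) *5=85 / 33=2.58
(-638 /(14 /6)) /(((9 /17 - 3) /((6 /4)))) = 16269 /98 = 166.01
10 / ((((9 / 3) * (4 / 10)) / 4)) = 100 / 3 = 33.33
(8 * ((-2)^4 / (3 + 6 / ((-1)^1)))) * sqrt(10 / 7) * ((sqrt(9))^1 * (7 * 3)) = -384 * sqrt(70) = -3212.77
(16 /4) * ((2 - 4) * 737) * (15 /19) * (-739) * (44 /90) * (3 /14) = 47928584 /133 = 360365.29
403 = 403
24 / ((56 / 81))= 243 / 7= 34.71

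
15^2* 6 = 1350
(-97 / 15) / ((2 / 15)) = -97 / 2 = -48.50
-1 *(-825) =825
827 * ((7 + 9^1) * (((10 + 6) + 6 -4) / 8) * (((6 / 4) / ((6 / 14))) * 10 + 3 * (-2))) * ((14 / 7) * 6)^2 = 124327872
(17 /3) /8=17 /24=0.71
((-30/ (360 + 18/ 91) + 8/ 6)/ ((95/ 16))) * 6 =218528/ 172995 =1.26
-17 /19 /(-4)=17 /76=0.22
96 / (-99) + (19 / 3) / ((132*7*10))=-26861 / 27720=-0.97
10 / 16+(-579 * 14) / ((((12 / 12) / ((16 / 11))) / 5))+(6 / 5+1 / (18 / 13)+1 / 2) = -233440733 / 3960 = -58949.68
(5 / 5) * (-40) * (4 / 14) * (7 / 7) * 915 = -73200 / 7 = -10457.14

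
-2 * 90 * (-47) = 8460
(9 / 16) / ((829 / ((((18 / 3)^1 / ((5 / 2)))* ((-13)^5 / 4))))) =-10024911 / 66320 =-151.16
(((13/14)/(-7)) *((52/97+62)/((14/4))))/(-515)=78858/17134565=0.00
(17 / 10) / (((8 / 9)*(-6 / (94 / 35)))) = -2397 / 2800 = -0.86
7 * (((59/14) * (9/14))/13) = 531/364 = 1.46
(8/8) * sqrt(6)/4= sqrt(6)/4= 0.61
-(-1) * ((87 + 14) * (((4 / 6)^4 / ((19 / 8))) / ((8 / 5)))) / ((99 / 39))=105040 / 50787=2.07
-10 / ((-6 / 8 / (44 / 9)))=1760 / 27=65.19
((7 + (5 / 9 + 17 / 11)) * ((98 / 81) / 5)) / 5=88298 / 200475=0.44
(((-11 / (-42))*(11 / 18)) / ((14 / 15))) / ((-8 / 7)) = -605 / 4032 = -0.15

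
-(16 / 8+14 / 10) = -17 / 5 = -3.40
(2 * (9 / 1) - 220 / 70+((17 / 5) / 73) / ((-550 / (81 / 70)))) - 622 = -8531876377 / 14052500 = -607.14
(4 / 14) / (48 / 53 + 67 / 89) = 9434 / 54761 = 0.17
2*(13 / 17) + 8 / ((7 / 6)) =998 / 119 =8.39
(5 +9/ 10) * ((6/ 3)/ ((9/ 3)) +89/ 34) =3953/ 204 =19.38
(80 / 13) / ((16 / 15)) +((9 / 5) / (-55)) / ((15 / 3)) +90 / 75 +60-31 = 642833 / 17875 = 35.96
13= 13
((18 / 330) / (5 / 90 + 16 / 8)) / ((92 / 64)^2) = 13824 / 1076515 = 0.01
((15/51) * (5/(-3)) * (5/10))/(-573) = 25/58446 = 0.00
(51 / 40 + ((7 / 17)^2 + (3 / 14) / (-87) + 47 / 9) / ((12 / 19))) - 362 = -352.19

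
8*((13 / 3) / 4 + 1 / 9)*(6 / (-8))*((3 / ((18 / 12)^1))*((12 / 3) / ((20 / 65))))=-559 / 3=-186.33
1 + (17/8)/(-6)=31/48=0.65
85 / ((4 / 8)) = 170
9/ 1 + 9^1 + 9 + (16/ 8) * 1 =29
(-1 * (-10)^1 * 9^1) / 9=10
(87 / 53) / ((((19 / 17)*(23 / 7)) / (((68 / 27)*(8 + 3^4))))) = 20885452 / 208449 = 100.19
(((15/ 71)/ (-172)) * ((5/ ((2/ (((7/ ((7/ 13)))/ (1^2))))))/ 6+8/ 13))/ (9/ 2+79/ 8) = -0.00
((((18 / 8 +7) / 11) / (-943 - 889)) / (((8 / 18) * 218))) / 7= -333 / 492031232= -0.00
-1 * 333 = -333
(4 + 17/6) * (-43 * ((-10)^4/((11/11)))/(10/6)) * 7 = -12341000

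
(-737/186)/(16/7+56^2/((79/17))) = -407561/69647328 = -0.01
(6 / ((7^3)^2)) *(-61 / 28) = -183 / 1647086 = -0.00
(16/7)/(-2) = -8/7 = -1.14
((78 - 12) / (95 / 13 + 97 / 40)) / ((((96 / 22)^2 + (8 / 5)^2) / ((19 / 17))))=41094625 / 117125036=0.35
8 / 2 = 4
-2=-2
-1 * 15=-15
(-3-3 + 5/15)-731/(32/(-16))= 359.83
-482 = -482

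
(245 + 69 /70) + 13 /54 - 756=-481736 /945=-509.77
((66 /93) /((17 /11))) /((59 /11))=2662 /31093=0.09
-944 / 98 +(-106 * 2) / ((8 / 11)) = -29511 / 98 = -301.13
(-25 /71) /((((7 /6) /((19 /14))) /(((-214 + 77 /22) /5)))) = 17.24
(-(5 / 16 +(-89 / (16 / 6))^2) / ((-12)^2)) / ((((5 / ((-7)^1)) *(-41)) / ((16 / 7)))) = -71309 / 118080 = -0.60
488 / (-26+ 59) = 488 / 33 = 14.79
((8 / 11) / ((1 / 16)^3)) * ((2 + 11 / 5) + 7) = 1835008 / 55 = 33363.78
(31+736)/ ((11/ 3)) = 2301/ 11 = 209.18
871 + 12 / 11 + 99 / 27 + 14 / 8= 115831 / 132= 877.51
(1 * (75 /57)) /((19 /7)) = 175 /361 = 0.48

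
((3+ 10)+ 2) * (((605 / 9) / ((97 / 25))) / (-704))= -6875 / 18624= -0.37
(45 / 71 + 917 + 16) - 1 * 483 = 31995 / 71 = 450.63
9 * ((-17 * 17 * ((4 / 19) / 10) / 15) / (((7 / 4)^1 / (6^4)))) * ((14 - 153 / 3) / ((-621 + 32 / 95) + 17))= -342176 / 2065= -165.70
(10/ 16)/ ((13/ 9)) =45/ 104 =0.43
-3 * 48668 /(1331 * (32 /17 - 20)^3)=179329413 /9722326768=0.02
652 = 652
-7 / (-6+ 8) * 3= -21 / 2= -10.50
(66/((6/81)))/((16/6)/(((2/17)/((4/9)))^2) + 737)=216513/188339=1.15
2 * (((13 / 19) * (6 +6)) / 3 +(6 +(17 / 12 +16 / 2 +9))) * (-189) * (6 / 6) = -390033 / 38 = -10264.03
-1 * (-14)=14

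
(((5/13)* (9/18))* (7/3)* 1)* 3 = 35/26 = 1.35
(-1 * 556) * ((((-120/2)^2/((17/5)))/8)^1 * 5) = -6255000/17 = -367941.18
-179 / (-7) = 179 / 7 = 25.57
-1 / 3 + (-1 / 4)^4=-0.33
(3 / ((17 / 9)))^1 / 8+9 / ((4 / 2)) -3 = 231 / 136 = 1.70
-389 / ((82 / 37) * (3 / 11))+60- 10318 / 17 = -4978799 / 4182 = -1190.53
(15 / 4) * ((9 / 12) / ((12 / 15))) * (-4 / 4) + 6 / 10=-933 / 320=-2.92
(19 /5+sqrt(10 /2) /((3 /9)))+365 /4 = 3 * sqrt(5)+1901 /20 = 101.76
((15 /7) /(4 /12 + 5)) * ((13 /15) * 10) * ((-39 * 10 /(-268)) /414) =4225 /345184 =0.01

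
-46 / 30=-23 / 15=-1.53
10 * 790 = 7900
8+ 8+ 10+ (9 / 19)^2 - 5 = 7662 / 361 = 21.22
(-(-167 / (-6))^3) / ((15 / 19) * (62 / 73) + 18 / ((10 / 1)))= -32299505905 / 3700728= -8727.88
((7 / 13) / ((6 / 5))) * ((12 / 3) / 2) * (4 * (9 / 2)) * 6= 1260 / 13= 96.92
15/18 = 5/6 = 0.83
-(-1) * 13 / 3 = 13 / 3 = 4.33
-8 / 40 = -1 / 5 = -0.20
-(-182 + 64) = 118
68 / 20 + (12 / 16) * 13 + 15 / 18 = 13.98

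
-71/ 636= -0.11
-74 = -74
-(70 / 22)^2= -1225 / 121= -10.12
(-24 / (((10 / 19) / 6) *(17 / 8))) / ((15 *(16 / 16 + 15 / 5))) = -912 / 425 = -2.15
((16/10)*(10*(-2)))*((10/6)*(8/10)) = -128/3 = -42.67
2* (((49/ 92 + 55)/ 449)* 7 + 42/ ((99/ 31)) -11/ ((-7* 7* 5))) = 4696418299/ 166987590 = 28.12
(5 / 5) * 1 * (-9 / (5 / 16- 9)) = 144 / 139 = 1.04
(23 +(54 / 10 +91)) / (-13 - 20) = -3.62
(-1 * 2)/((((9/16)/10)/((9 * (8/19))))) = -2560/19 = -134.74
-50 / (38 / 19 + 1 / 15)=-750 / 31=-24.19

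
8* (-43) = -344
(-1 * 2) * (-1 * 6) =12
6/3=2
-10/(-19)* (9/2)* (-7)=-315/19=-16.58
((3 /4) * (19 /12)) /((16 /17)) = 323 /256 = 1.26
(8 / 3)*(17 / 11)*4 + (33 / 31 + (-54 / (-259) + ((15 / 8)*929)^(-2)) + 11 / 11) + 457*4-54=30746077972565216 / 17150156567775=1792.76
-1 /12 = -0.08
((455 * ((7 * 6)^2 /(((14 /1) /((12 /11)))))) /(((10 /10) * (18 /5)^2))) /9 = 159250 /297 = 536.20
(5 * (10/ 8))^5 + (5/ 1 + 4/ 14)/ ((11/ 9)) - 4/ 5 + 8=3764309113/ 394240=9548.27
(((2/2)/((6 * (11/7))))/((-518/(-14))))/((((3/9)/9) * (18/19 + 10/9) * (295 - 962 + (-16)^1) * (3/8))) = -3591/24462328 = -0.00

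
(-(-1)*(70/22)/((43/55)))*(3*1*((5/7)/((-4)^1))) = -375/172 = -2.18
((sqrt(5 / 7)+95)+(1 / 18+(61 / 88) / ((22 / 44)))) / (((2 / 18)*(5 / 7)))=9*sqrt(35) / 5+267337 / 220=1225.82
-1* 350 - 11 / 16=-5611 / 16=-350.69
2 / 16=1 / 8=0.12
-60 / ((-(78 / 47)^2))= 11045 / 507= 21.79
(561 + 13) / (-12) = -287 / 6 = -47.83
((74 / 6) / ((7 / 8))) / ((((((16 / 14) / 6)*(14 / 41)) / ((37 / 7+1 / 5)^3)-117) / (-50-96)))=1567624790016 / 89125350307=17.59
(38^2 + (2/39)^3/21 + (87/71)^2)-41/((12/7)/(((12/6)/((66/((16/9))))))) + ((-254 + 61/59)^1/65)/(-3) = 5891090649855682/4075440059691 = 1445.51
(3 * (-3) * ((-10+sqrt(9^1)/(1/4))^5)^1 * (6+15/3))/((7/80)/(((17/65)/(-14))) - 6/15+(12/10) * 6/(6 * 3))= 430848/637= 676.37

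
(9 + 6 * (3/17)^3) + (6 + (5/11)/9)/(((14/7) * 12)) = 108387391/11673288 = 9.29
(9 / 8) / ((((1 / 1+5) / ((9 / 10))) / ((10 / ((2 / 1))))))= 27 / 32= 0.84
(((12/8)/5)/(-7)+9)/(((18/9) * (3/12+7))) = 627/1015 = 0.62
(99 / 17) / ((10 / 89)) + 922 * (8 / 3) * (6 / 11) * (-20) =-50059879 / 1870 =-26769.99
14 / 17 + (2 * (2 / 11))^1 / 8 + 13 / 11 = 767 / 374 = 2.05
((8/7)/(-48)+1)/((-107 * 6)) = -41/26964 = -0.00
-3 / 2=-1.50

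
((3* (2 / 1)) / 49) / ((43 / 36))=0.10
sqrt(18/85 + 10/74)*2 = 2*sqrt(3431195)/3145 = 1.18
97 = 97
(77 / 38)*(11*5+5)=2310 / 19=121.58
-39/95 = -0.41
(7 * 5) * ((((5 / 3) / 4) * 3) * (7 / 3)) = 1225 / 12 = 102.08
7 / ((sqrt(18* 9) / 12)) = 14* sqrt(2) / 3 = 6.60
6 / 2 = 3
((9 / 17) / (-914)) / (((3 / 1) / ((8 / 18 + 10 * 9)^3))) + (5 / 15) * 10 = -263383682 / 1887867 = -139.51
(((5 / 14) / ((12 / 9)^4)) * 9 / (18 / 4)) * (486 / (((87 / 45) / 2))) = 113.63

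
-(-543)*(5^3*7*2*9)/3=2850750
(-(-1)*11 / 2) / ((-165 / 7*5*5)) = -7 / 750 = -0.01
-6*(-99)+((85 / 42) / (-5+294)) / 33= 13995833 / 23562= 594.00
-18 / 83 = -0.22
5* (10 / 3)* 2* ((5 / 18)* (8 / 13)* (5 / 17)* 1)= 10000 / 5967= 1.68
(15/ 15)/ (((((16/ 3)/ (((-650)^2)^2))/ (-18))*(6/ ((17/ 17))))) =-100409765625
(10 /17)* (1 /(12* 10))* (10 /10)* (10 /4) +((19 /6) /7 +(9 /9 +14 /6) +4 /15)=58043 /14280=4.06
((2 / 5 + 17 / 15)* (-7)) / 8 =-161 / 120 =-1.34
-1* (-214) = 214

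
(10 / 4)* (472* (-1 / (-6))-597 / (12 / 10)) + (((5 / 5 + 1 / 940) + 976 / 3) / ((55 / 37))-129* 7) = -44734699 / 25850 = -1730.55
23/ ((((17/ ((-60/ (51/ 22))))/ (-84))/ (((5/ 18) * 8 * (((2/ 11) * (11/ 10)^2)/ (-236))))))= -311696/ 51153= -6.09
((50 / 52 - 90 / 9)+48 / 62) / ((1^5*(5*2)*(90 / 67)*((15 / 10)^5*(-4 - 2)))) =892574 / 66102075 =0.01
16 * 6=96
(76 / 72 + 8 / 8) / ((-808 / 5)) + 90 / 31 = 1303225 / 450864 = 2.89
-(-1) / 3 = 1 / 3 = 0.33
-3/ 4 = -0.75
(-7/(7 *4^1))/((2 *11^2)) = -1/968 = -0.00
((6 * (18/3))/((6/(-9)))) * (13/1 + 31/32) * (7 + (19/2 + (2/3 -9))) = -6160.22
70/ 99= 0.71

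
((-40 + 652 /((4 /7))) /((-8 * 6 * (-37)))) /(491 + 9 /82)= 0.00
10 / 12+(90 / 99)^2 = 1205 / 726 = 1.66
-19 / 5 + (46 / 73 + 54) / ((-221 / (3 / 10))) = -312509 / 80665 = -3.87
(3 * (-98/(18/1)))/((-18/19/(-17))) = -15827/54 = -293.09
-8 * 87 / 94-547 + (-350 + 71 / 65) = -2759618 / 3055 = -903.31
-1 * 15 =-15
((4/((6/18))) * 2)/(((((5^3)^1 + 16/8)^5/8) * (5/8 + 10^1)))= 1536/2808261399595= 0.00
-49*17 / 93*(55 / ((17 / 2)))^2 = -592900 / 1581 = -375.02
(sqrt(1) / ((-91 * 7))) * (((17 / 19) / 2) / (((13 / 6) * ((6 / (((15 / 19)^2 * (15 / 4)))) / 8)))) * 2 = -114750 / 56799379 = -0.00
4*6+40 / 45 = 224 / 9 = 24.89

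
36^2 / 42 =216 / 7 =30.86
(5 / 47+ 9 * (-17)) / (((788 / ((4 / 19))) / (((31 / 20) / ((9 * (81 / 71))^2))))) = -561481703 / 934916321610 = -0.00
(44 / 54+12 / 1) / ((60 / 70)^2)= 8477 / 486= 17.44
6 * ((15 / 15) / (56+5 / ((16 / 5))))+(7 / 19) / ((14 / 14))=2757 / 5833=0.47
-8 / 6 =-4 / 3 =-1.33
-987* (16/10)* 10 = -15792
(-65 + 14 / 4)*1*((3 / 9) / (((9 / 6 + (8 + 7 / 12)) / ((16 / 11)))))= -3936 / 1331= -2.96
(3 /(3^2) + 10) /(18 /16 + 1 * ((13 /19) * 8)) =4712 /3009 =1.57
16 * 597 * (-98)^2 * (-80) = -7338992640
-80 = -80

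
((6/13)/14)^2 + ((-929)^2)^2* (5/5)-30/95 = 117192344207111344/157339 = 744839767680.69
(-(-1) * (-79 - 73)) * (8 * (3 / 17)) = -3648 / 17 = -214.59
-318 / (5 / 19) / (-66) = 1007 / 55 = 18.31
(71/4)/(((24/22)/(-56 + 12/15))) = -17963/20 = -898.15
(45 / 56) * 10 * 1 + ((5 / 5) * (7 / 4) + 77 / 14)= 107 / 7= 15.29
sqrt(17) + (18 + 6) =sqrt(17) + 24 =28.12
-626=-626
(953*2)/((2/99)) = 94347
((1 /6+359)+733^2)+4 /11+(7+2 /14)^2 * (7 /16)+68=496870699 /924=537738.85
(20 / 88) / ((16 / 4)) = 5 / 88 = 0.06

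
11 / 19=0.58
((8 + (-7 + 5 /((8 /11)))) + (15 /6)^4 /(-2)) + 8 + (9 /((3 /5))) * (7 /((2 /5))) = 8283 /32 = 258.84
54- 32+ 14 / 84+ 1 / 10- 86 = -956 / 15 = -63.73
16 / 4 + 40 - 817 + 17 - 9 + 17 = -748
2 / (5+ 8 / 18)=18 / 49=0.37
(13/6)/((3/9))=13/2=6.50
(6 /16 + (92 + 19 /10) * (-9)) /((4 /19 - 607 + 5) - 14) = 1.37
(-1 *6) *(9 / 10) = -27 / 5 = -5.40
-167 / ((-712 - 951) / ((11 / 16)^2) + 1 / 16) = 323312 / 6811527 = 0.05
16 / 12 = 4 / 3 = 1.33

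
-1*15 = -15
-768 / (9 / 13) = -1109.33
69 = 69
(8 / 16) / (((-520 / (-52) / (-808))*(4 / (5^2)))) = -252.50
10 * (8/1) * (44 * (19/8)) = 8360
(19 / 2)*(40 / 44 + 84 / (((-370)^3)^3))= 6173182640266157499995611 / 714789568872923500000000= 8.64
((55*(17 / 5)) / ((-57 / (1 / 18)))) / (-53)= 187 / 54378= 0.00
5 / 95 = 1 / 19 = 0.05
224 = 224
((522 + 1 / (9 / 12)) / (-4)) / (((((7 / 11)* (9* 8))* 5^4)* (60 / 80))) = -1727 / 283500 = -0.01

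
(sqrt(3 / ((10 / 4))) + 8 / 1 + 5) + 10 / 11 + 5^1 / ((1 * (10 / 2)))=sqrt(30) / 5 + 164 / 11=16.00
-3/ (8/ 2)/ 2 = -3/ 8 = -0.38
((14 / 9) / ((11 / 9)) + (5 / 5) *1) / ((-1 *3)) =-25 / 33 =-0.76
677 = 677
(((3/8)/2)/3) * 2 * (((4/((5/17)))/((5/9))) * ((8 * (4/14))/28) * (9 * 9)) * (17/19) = 421362/23275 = 18.10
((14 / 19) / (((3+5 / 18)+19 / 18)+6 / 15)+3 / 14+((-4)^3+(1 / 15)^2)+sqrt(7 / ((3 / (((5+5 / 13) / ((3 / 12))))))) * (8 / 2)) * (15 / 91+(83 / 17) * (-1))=166.38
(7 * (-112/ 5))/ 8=-98/ 5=-19.60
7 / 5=1.40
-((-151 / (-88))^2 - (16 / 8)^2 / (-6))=-83891 / 23232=-3.61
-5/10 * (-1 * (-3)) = -3/2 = -1.50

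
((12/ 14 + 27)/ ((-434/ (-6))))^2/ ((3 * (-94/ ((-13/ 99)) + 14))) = 1482975/ 21892241168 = 0.00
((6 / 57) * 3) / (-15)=-2 / 95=-0.02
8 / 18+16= 16.44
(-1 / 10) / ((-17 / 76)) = 38 / 85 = 0.45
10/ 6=1.67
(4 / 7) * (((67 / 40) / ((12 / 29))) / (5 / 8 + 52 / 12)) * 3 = 5829 / 4165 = 1.40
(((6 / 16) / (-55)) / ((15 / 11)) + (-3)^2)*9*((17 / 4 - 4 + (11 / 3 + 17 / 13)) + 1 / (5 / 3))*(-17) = -416815707 / 52000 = -8015.69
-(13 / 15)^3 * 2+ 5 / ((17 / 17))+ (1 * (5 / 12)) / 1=55549 / 13500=4.11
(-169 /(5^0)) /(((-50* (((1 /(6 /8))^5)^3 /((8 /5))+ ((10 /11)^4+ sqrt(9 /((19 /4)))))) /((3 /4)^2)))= 756535889102774192359701039 /18866107165276271821046547160 - 201386146415413480955809947* sqrt(19) /754644286611050872841861886400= 0.04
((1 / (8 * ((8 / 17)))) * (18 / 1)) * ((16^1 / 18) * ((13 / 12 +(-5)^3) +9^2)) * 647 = -5664485 / 48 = -118010.10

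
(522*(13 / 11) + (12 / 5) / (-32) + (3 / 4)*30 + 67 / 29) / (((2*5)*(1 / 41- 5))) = -12.90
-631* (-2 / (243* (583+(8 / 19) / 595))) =14266910 / 1601569989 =0.01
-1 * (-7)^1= 7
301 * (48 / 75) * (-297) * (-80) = 22885632 / 5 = 4577126.40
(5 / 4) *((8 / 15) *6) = 4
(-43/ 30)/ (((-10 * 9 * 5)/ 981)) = 4687/ 1500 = 3.12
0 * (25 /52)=0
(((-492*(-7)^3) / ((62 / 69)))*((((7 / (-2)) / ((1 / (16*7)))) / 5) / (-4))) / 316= 142641009 / 12245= 11648.92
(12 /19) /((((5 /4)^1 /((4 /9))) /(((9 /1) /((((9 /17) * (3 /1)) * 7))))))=1088 /5985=0.18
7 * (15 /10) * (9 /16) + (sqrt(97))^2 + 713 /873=2897605 /27936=103.72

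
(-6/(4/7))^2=441/4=110.25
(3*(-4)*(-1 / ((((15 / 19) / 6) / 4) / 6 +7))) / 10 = 5472 / 31945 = 0.17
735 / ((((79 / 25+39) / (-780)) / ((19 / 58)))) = -68079375 / 15283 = -4454.58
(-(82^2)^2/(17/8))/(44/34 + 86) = -90424352/371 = -243731.41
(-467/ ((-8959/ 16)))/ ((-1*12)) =-0.07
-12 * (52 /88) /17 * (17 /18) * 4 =-52 /33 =-1.58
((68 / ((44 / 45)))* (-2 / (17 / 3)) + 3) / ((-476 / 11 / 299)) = 70863 / 476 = 148.87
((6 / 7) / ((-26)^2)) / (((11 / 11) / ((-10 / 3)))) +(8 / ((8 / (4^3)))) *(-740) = -56026885 / 1183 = -47360.00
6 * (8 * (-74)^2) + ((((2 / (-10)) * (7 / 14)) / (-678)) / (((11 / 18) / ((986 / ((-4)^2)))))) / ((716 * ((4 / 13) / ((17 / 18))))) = 449148606491033 / 1708776960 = 262848.00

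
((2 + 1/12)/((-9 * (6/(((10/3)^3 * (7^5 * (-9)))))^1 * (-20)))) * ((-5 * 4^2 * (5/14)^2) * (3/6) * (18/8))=26796875/216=124059.61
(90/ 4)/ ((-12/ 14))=-105/ 4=-26.25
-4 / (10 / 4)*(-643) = 5144 / 5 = 1028.80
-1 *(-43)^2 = -1849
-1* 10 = -10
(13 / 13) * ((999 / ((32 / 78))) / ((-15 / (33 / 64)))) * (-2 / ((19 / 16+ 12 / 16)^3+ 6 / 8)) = 3428568 / 164315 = 20.87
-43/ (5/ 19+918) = -817/ 17447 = -0.05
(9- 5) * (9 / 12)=3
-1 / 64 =-0.02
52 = 52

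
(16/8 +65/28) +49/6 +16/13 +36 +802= 851.72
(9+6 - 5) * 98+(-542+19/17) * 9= -66095/17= -3887.94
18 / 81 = 2 / 9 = 0.22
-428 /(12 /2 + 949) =-428 /955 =-0.45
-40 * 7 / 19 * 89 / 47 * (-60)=1495200 / 893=1674.36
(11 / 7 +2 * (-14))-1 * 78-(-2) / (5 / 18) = -3403 / 35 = -97.23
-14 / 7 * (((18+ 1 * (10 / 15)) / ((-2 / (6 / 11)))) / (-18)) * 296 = -16576 / 99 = -167.43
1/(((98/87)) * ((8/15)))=1305/784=1.66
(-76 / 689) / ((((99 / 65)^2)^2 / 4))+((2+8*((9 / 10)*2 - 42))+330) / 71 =116552610356 / 1807361392815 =0.06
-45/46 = -0.98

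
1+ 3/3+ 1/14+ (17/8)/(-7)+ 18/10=999/280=3.57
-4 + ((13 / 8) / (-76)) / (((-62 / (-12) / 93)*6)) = -4.06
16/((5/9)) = 144/5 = 28.80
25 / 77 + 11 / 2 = 897 / 154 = 5.82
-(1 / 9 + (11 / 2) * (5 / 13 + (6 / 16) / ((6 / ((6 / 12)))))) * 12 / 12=-17959 / 7488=-2.40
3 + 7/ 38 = 121/ 38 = 3.18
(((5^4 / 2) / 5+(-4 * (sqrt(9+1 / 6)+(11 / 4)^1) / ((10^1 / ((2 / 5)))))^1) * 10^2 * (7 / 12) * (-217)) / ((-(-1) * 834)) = -4713457 / 5004+1519 * sqrt(330) / 3753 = -934.59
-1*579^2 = -335241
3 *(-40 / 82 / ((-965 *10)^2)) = -3 / 190901125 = -0.00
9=9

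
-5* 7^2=-245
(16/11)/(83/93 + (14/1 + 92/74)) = 55056/610753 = 0.09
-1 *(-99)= 99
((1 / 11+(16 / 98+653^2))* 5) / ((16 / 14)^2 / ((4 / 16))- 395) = -5469.93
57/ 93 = 19/ 31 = 0.61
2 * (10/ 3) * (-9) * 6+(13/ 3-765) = -3362/ 3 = -1120.67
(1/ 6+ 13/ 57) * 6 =45/ 19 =2.37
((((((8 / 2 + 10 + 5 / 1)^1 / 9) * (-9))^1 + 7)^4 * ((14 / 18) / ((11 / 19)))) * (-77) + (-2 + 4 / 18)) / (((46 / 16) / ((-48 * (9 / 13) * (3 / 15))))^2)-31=-25620119893903 / 2235025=-11463012.67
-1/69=-0.01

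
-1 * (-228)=228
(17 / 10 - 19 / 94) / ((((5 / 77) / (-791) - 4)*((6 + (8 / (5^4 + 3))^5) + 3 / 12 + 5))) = -8180279176494232192 / 245762010437317049715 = -0.03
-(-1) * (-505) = -505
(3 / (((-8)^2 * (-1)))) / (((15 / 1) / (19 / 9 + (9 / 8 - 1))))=-161 / 23040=-0.01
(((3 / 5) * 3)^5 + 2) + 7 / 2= 152473 / 6250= 24.40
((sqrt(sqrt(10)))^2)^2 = 10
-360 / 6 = -60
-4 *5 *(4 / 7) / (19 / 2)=-160 / 133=-1.20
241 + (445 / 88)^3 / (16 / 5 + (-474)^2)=184501104063417 / 765562918912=241.00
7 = 7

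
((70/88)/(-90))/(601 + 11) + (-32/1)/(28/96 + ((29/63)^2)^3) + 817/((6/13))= 121497771429218222557/73019086378181856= 1663.92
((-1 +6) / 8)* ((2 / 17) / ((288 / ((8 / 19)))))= 5 / 46512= 0.00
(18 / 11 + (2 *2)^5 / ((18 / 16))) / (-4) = -45137 / 198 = -227.96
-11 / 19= -0.58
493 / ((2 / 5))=2465 / 2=1232.50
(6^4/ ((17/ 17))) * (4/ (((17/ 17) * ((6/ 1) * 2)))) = 432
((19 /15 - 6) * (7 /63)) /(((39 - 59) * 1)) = 0.03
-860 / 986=-0.87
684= 684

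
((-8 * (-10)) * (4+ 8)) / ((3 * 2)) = 160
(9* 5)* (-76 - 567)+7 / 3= -86798 / 3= -28932.67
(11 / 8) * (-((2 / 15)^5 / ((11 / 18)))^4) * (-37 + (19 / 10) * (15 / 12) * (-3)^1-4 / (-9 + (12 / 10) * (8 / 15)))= 19130482688 / 14098713487529754638671875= 0.00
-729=-729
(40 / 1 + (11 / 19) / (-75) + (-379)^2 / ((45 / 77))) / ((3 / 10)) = 2101809764 / 2565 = 819419.01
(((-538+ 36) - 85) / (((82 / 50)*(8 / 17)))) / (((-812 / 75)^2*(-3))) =467765625 / 216264832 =2.16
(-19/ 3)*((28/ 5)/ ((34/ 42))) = -3724/ 85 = -43.81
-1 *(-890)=890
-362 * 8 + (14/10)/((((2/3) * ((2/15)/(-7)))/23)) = -21727/4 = -5431.75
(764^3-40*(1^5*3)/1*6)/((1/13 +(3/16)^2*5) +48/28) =226713412.20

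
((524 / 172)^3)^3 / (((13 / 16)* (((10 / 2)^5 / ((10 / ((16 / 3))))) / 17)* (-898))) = -579444489376430696121 / 1833520672422095369375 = -0.32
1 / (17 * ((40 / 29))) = 29 / 680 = 0.04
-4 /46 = -2 /23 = -0.09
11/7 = 1.57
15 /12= 5 /4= 1.25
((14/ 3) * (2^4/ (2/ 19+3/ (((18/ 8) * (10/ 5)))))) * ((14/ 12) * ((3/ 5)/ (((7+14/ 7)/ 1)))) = 3724/ 495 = 7.52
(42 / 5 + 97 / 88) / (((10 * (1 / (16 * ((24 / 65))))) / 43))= 4314792 / 17875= 241.39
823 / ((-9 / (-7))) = 5761 / 9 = 640.11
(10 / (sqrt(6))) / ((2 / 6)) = 5* sqrt(6) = 12.25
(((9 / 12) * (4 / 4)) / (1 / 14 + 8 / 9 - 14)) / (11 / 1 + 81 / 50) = -4725 / 1036733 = -0.00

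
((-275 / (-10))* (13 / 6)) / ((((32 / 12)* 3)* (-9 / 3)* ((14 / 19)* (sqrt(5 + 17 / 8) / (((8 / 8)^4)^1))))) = -715* sqrt(114) / 6048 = -1.26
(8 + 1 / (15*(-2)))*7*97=162281 / 30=5409.37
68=68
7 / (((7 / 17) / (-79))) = -1343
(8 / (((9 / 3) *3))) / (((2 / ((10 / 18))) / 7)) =140 / 81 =1.73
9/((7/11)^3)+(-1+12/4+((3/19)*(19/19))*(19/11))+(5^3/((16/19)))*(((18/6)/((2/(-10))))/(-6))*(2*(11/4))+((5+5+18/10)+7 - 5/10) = 2531245393/1207360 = 2096.51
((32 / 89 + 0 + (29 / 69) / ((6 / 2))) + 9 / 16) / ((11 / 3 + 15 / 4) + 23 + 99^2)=313087 / 2897987028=0.00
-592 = -592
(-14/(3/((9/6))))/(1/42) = -294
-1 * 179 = -179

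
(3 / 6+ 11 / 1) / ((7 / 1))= 23 / 14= 1.64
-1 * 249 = -249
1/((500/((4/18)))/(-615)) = -41/150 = -0.27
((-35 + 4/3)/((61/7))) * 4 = -2828/183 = -15.45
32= 32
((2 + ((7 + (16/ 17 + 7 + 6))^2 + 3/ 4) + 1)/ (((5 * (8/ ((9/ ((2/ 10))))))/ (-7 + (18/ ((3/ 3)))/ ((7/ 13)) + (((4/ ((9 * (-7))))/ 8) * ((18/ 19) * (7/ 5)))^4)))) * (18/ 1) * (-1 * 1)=-39002203241814348/ 164774614375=-236700.32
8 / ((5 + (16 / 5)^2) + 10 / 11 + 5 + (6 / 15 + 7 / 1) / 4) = 8800 / 25299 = 0.35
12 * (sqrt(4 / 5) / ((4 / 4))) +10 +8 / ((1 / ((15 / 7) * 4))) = 24 * sqrt(5) / 5 +550 / 7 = 89.30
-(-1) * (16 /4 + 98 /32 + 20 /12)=419 /48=8.73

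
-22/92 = -11/46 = -0.24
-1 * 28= -28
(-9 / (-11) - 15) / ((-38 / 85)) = 6630 / 209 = 31.72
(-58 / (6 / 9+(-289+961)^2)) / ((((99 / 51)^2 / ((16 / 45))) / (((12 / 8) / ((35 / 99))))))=-67048 / 1303950725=-0.00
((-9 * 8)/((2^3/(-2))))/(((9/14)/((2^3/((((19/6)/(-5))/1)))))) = -6720/19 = -353.68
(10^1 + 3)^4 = 28561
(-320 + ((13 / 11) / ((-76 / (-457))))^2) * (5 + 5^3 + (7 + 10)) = -27687632133 / 698896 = -39616.24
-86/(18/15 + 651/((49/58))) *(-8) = 6020/6753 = 0.89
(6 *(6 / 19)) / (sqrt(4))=18 / 19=0.95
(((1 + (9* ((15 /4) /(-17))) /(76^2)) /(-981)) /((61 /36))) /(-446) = 392633 /291183859168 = 0.00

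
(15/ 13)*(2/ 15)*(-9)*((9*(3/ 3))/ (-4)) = 81/ 26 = 3.12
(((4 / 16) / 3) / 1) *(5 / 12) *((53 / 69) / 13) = 265 / 129168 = 0.00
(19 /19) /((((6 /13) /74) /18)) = 2886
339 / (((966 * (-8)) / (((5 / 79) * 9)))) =-5085 / 203504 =-0.02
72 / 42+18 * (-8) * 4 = -4020 / 7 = -574.29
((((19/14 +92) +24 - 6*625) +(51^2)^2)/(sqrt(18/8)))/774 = 94661957/16254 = 5823.92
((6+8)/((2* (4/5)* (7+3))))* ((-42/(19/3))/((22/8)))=-441/209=-2.11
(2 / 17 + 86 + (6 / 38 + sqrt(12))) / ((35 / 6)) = 12 * sqrt(3) / 35 + 23886 / 1615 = 15.38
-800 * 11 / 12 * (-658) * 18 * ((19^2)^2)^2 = 147512435148909600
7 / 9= 0.78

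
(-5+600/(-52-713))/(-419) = 295/21369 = 0.01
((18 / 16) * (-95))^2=731025 / 64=11422.27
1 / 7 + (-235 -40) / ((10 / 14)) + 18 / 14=-2685 / 7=-383.57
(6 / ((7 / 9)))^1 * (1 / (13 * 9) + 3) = 2112 / 91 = 23.21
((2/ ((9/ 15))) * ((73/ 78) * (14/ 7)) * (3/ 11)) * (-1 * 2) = -3.40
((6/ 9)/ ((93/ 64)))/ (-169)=-128/ 47151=-0.00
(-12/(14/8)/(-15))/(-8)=-2/35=-0.06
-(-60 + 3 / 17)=1017 / 17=59.82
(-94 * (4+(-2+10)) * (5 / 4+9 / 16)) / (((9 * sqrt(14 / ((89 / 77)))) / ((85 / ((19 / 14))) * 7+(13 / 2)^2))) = -1508841 * sqrt(1958) / 2128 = -31374.60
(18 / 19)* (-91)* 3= -4914 / 19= -258.63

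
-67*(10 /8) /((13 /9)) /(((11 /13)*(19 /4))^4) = -423933120 /1908029761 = -0.22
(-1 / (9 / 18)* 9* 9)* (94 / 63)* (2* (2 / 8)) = -846 / 7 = -120.86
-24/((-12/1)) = 2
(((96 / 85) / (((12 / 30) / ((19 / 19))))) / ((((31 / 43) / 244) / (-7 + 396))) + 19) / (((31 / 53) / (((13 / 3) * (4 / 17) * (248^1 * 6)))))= 8639140025152 / 8959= 964297357.42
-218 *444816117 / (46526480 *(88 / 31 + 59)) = -55667913309 / 1651690040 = -33.70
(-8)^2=64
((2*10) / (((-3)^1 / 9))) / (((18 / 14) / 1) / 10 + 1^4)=-4200 / 79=-53.16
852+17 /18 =15353 /18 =852.94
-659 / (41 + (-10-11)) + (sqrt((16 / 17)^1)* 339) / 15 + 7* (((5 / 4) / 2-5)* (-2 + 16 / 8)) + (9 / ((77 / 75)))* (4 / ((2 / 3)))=30257 / 1540 + 452* sqrt(17) / 85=41.57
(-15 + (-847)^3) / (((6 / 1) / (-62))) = 18837008578 / 3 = 6279002859.33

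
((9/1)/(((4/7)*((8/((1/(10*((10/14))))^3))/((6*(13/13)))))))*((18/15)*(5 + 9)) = 1361367/2500000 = 0.54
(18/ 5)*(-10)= -36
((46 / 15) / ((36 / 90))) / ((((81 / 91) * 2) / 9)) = 2093 / 54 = 38.76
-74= -74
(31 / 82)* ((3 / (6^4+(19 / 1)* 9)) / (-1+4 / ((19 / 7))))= 589 / 360882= 0.00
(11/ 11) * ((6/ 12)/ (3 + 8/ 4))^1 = 1/ 10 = 0.10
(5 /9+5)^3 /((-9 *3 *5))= -25000 /19683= -1.27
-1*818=-818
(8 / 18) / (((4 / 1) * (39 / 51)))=17 / 117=0.15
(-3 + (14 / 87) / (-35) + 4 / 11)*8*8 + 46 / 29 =-801178 / 4785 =-167.44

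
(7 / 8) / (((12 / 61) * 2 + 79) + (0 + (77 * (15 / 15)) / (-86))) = 18361 / 1647204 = 0.01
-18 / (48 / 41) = -123 / 8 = -15.38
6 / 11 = 0.55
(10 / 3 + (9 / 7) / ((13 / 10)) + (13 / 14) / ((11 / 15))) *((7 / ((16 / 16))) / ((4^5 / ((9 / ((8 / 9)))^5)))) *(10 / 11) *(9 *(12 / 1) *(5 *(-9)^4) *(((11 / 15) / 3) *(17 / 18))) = 7252006754868345225 / 2399141888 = 3022750255.47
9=9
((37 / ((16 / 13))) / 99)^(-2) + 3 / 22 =55893315 / 5089942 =10.98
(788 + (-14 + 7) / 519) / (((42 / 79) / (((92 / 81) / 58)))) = 743089405 / 25601751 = 29.02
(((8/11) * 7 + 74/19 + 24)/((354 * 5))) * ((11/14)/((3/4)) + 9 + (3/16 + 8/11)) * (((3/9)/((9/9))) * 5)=15518011/45575376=0.34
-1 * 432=-432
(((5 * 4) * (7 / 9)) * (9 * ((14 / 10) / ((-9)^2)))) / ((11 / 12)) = 784 / 297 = 2.64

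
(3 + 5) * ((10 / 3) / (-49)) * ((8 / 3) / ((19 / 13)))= -8320 / 8379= -0.99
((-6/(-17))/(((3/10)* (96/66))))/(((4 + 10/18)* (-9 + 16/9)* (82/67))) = -59697/2972008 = -0.02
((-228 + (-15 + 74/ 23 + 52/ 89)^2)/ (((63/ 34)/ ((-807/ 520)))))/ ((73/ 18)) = 21.19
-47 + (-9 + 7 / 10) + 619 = 5637 / 10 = 563.70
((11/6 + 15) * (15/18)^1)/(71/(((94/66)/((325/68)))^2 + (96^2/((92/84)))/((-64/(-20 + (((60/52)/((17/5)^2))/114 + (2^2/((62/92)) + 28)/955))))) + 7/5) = 142520591828451413754050/14498651885607220007799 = 9.83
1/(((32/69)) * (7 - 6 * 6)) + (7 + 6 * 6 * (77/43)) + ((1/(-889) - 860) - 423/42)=-28332961775/35474656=-798.68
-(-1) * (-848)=-848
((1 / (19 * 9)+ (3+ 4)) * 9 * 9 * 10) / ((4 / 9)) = 242595 / 19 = 12768.16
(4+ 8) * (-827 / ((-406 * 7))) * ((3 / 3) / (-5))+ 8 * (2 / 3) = 98794 / 21315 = 4.63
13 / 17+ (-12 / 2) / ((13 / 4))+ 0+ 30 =6391 / 221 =28.92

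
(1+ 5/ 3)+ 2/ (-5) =2.27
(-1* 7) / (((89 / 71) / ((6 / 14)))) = -213 / 89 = -2.39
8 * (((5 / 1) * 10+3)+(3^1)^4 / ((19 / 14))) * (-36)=-616608 / 19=-32453.05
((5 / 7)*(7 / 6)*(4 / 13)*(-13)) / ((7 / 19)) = -190 / 21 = -9.05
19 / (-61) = -0.31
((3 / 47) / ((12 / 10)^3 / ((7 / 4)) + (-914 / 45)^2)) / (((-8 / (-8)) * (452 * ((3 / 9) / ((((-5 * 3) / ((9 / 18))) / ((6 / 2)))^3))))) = -79734375 / 77829635242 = -0.00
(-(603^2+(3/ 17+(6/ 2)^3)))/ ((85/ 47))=-58109061/ 289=-201069.42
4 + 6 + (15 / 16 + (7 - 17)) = 15 / 16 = 0.94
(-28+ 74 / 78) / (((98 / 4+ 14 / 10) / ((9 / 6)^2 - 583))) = 12253825 / 20202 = 606.56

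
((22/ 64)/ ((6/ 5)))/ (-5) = -11/ 192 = -0.06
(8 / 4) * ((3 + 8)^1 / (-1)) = -22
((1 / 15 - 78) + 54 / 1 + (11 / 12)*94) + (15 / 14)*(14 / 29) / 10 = 27094 / 435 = 62.29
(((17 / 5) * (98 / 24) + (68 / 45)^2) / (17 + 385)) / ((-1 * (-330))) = 130951 / 1074546000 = 0.00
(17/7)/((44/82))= 697/154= 4.53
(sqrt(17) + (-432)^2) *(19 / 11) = 19 *sqrt(17) / 11 + 3545856 / 11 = 322357.67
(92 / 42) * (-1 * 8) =-368 / 21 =-17.52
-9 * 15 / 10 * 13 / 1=-351 / 2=-175.50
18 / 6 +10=13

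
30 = 30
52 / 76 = 13 / 19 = 0.68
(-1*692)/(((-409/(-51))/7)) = -247044/409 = -604.02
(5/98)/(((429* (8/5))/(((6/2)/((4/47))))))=1175/448448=0.00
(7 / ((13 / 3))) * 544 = 11424 / 13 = 878.77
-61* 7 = -427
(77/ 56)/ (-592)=-0.00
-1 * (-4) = 4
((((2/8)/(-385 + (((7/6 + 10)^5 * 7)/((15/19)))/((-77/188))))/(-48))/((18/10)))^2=55130625/93050750736230560214323264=0.00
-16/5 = -3.20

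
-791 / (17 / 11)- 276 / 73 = -639865 / 1241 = -515.60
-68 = -68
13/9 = 1.44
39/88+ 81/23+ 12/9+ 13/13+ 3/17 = 668347/103224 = 6.47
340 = 340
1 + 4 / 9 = 13 / 9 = 1.44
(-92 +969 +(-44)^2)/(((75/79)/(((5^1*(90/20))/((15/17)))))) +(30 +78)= 3783259/50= 75665.18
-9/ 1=-9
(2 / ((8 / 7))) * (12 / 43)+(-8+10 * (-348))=-149963 / 43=-3487.51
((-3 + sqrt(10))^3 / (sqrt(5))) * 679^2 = -53941797 * sqrt(5) / 5 + 17058517 * sqrt(2) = 881.11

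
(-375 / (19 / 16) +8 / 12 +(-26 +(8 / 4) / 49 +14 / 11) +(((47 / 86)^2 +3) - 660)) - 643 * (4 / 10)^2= -6245289096401 / 5680682700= -1099.39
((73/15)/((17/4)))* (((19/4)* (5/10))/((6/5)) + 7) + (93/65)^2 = 31879423/2585700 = 12.33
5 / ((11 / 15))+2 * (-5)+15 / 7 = -80 / 77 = -1.04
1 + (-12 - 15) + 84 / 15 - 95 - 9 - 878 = -5012 / 5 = -1002.40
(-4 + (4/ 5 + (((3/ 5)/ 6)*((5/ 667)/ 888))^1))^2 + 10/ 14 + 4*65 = 66538293049160623/ 245570186131200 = 270.95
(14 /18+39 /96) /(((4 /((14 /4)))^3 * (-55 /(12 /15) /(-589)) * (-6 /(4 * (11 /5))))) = -68891207 /6912000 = -9.97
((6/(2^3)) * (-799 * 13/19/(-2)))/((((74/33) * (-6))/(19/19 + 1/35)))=-3084939/196840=-15.67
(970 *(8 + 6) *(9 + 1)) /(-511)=-265.75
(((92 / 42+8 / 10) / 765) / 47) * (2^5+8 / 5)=2512 / 898875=0.00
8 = 8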